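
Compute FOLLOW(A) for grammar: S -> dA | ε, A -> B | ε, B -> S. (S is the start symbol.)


$ ∈ FOLLOW(S). For each A -> αBβ: add FIRST(β)\{ε} to FOLLOW(B); if β nullable, add FOLLOW(A).
FOLLOW(A) = {$}


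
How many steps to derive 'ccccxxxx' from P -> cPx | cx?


Derivation: P => cPx => ccPxx => cccPxxx => ccccxxxx
Steps: 4


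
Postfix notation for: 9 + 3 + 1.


Left to right (same or higher precedence on left)
Postfix: 9 3 + 1 +


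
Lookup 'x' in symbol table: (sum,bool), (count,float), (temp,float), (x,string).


Lookup 'x' → type string


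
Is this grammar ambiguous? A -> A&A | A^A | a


'a&a^a' has two parse trees (no precedence encoded between & and ^)
Ambiguous


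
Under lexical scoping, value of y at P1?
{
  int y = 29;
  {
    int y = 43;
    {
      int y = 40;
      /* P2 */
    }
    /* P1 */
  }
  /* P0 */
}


y declared in the same block as P1
y = 43


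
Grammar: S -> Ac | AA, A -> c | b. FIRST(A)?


Per alternative of A: FIRST(c) = {c}; FIRST(b) = {b}
FIRST(A) = {b, c}


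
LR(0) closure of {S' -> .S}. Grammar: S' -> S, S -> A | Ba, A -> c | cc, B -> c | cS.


Start: S' -> .S
For each item with dot before a nonterminal B, add B -> .γ for every B-production
Closure: [S' -> .S, S -> .A, S -> .Ba, A -> .c, A -> .cc, B -> .c, B -> .cS]


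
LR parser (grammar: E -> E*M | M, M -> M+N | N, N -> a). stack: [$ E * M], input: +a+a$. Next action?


'+' can extend M; shift to build M -> M+N
Action: shift


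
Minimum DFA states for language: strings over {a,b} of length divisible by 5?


Track length mod 5: states 0..4, accept at 0
Minimal DFA: 5 states


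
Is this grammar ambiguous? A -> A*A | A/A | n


'n*n/n' has two parse trees (no precedence encoded between * and /)
Ambiguous


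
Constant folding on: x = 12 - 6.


12 - 6 = 6 at compile time
Optimized: x = 6


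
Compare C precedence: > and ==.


'>' is relational (level 7); '==' is equality (level 6)
Higher level binds tighter
'>' has higher precedence than '=='


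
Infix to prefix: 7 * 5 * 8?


left-to-right (same/higher precedence on left): tree is (* (* 7 5) 8)
Prefix: * * 7 5 8


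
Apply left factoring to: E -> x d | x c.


Common prefix: 'x'
Factored: E -> x E', E' -> d | c


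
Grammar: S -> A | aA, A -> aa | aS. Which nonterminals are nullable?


A nonterminal is nullable iff some alternative derives ε (directly, or every symbol in it is nullable)
Nullable: {}


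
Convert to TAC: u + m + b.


Break into single-operator statements:
t1 = u + m
t2 = t1 + b


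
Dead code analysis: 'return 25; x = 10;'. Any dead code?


statement follows a return and is unreachable
Dead: 'x = 10'


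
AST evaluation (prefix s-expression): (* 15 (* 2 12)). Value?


Evaluate inner: (* 2 12) = 24
Evaluate root: (* 15 24) = 360
Result: 360


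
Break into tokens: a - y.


Scan left to right, longest-match per lexeme
Tokens: ID(a), OP(-), ID(y)


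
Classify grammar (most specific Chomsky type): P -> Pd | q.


Left-linear: every RHS is a terminal or one nonterminal followed by a terminal
Classification: Type 3 (Regular)


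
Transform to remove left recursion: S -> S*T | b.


Left-recursive alternatives: S*T; non-recursive: b
Introduce S': S -> bS', S' -> *TS' | ε


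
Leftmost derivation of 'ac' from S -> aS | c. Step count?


Derivation: S => aS => ac
Steps: 2


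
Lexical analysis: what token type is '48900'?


Pattern: digits only
Type: INTEGER_LITERAL


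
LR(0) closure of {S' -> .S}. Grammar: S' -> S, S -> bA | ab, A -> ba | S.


Start: S' -> .S
For each item with dot before a nonterminal B, add B -> .γ for every B-production
Closure: [S' -> .S, S -> .bA, S -> .ab]


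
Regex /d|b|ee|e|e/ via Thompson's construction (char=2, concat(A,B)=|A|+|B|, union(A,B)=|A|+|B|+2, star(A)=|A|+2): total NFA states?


Syntax tree has 6 char leaf(s), 4 union(s), 0 star(s)
chars contribute 6×2 = 12; each union adds +2; each star adds +2
Total: 12 + 8 + 0 = 20 states


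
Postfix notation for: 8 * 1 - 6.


Left to right (same or higher precedence on left)
Postfix: 8 1 * 6 -


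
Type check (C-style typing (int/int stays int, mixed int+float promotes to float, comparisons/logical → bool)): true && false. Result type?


Operand types: bool && bool
Rule: logical operators take bool operands and yield bool
Result type: bool


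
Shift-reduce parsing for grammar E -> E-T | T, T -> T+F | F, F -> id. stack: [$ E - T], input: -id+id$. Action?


handle 'E-T' on top; lookahead ∈ FOLLOW(E) = {-, $}
Action: reduce (E -> E-T)


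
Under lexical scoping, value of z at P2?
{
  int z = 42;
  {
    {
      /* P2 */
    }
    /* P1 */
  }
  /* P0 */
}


P2's block does not declare z; resolves to the enclosing declaration at depth 0
z = 42


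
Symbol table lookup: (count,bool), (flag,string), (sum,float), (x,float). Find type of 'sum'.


Lookup 'sum' → type float


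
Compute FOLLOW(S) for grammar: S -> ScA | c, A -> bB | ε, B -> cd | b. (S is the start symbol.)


$ ∈ FOLLOW(S). For each A -> αBβ: add FIRST(β)\{ε} to FOLLOW(B); if β nullable, add FOLLOW(A).
FOLLOW(S) = {$, c}


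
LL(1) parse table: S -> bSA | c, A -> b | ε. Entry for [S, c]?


For [S, c]: 'c' ∈ FIRST(c)
Entry: S -> c


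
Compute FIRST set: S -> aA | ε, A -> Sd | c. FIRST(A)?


Per alternative of A: FIRST(Sd) = {a, d}; FIRST(c) = {c}
FIRST(A) = {a, c, d}


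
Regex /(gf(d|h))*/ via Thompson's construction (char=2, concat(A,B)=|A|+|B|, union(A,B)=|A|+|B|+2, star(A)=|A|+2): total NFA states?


Syntax tree has 4 char leaf(s), 1 union(s), 1 star(s)
chars contribute 4×2 = 8; each union adds +2; each star adds +2
Total: 8 + 2 + 2 = 12 states


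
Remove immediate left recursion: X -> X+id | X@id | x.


Left-recursive alternatives: X+id, X@id; non-recursive: x
Introduce X': X -> xX', X' -> +idX' | @idX' | ε


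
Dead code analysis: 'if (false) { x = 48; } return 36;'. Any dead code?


condition is constant false, so the whole block is unreachable
Dead: 'if (false) { x = 48; }'


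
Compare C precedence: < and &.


'<' is relational (level 7); '&' is bitwise AND (level 5)
Higher level binds tighter
'<' has higher precedence than '&'


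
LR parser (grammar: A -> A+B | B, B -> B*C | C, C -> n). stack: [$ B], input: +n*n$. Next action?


lookahead ∉ {*} so B won't extend; reduce A -> B
Action: reduce (A -> B)


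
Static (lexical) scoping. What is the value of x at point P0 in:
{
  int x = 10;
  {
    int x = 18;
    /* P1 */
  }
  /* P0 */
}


x declared in the same block as P0
x = 10


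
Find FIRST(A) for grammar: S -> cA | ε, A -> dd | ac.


Per alternative of A: FIRST(dd) = {d}; FIRST(ac) = {a}
FIRST(A) = {a, d}


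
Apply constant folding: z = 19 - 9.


19 - 9 = 10 at compile time
Optimized: z = 10


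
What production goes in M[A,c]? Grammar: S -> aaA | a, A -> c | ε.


For [A, c]: 'c' ∈ FIRST(c)
Entry: A -> c


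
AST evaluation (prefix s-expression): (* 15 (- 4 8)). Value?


Evaluate inner: (- 4 8) = -4
Evaluate root: (* 15 -4) = -60
Result: -60


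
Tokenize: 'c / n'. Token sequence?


Scan left to right, longest-match per lexeme
Tokens: ID(c), OP(/), ID(n)


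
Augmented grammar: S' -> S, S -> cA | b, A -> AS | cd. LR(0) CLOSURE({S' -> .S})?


Start: S' -> .S
For each item with dot before a nonterminal B, add B -> .γ for every B-production
Closure: [S' -> .S, S -> .cA, S -> .b]


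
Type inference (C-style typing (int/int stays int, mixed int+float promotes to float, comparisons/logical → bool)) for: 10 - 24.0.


Operand types: int - float
Rule: mixed int/float promotes to float; int/int stays int
Result type: float


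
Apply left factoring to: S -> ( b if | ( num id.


Common prefix: '('
Factored: S -> ( S', S' -> b if | num id


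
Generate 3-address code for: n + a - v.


Break into single-operator statements:
t1 = n + a
t2 = t1 - v


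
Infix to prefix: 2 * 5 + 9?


left-to-right (same/higher precedence on left): tree is (+ (* 2 5) 9)
Prefix: + * 2 5 9


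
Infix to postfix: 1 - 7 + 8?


Left to right (same or higher precedence on left)
Postfix: 1 7 - 8 +


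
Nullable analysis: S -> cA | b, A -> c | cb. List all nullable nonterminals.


A nonterminal is nullable iff some alternative derives ε (directly, or every symbol in it is nullable)
Nullable: {}


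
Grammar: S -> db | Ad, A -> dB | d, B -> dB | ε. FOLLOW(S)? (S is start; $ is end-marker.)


$ ∈ FOLLOW(S). For each A -> αBβ: add FIRST(β)\{ε} to FOLLOW(B); if β nullable, add FOLLOW(A).
FOLLOW(S) = {$}


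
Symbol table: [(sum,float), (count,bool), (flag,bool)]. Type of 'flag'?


Lookup 'flag' → type bool


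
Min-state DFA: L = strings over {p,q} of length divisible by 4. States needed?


Track length mod 4: states 0..3, accept at 0
Minimal DFA: 4 states


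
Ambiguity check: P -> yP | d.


right-linear, alternatives start with distinct terminals 'y' vs 'd': unique leftmost derivation
Unambiguous


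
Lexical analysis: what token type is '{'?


Pattern: delimiter/punctuation
Type: PUNCTUATION


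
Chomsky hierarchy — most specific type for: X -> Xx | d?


Left-linear: every RHS is a terminal or one nonterminal followed by a terminal
Classification: Type 3 (Regular)


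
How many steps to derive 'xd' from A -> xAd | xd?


Derivation: A => xd
Steps: 1


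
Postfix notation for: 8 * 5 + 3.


Left to right (same or higher precedence on left)
Postfix: 8 5 * 3 +


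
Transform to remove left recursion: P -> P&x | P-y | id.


Left-recursive alternatives: P&x, P-y; non-recursive: id
Introduce P': P -> idP', P' -> &xP' | -yP' | ε


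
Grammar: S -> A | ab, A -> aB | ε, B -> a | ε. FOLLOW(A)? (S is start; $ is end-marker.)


$ ∈ FOLLOW(S). For each A -> αBβ: add FIRST(β)\{ε} to FOLLOW(B); if β nullable, add FOLLOW(A).
FOLLOW(A) = {$}


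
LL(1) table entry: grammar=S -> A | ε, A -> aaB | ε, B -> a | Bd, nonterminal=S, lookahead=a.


For [S, a]: 'a' ∈ FIRST(A)
Entry: S -> A


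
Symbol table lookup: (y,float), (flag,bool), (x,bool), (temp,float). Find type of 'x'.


Lookup 'x' → type bool


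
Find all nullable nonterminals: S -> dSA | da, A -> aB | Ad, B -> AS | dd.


A nonterminal is nullable iff some alternative derives ε (directly, or every symbol in it is nullable)
Nullable: {}


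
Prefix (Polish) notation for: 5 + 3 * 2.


'*' binds tighter: tree is (+ 5 (* 3 2))
Prefix: + 5 * 3 2


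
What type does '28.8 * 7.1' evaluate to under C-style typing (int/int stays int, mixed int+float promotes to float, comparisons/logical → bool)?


Operand types: float * float
Rule: mixed int/float promotes to float; int/int stays int
Result type: float


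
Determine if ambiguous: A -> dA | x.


right-linear, alternatives start with distinct terminals 'd' vs 'x': unique leftmost derivation
Unambiguous


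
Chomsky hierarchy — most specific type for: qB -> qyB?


LHS has context (more than one symbol) and |LHS| ≤ |RHS|
Classification: Type 1 (Context-Sensitive)


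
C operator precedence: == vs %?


'%' is multiplicative (level 10); '==' is equality (level 6)
Higher level binds tighter
'%' has higher precedence than '=='


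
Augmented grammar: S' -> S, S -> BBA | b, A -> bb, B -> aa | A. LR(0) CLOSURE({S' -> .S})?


Start: S' -> .S
For each item with dot before a nonterminal B, add B -> .γ for every B-production
Closure: [S' -> .S, S -> .BBA, S -> .b, B -> .aa, B -> .A, A -> .bb]


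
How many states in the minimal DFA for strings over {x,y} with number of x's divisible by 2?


Track (count of x) mod 2: states 0..1, accept at 0
Minimal DFA: 2 states


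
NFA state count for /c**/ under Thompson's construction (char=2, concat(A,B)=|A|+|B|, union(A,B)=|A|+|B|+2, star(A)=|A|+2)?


Syntax tree has 1 char leaf(s), 0 union(s), 2 star(s)
chars contribute 1×2 = 2; each union adds +2; each star adds +2
Total: 2 + 0 + 4 = 6 states


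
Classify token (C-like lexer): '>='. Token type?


Pattern: operator symbol
Type: OPERATOR


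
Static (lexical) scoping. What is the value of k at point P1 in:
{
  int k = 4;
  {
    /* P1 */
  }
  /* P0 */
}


P1's block does not declare k; resolves to the enclosing declaration at depth 0
k = 4


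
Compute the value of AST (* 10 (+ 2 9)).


Evaluate inner: (+ 2 9) = 11
Evaluate root: (* 10 11) = 110
Result: 110


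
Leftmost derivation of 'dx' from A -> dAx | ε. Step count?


Derivation: A => dAx => dx
Steps: 2


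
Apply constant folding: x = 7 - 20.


7 - 20 = -13 at compile time
Optimized: x = -13


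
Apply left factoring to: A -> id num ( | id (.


Common prefix: 'id'
Factored: A -> id A', A' -> num ( | (


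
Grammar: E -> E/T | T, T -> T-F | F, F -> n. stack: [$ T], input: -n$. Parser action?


shift '-' to continue T -> T-F
Action: shift


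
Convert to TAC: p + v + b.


Break into single-operator statements:
t1 = p + v
t2 = t1 + b


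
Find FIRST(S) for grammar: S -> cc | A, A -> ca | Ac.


Per alternative of S: FIRST(cc) = {c}; FIRST(A) = {c}
FIRST(S) = {c}


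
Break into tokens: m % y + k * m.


Scan left to right, longest-match per lexeme
Tokens: ID(m), OP(%), ID(y), OP(+), ID(k), OP(*), ID(m)


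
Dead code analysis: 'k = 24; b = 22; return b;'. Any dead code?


k is assigned but never read
Dead: 'k = 24'


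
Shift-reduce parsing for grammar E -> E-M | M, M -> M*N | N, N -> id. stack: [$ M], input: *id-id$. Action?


shift '*' to continue M -> M*N
Action: shift


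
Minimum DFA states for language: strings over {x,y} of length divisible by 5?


Track length mod 5: states 0..4, accept at 0
Minimal DFA: 5 states


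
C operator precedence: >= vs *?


'*' is multiplicative (level 10); '>=' is relational (level 7)
Higher level binds tighter
'*' has higher precedence than '>='


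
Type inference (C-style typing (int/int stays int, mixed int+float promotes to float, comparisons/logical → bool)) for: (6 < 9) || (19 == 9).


Operand types: bool || bool
Rule: logical operators take bool operands and yield bool
Result type: bool


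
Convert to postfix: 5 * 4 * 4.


Left to right (same or higher precedence on left)
Postfix: 5 4 * 4 *


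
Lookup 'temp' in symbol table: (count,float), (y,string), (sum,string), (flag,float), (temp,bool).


Lookup 'temp' → type bool


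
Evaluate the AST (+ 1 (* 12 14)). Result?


Evaluate inner: (* 12 14) = 168
Evaluate root: (+ 1 168) = 169
Result: 169


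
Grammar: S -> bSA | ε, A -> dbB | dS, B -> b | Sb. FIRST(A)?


Per alternative of A: FIRST(dbB) = {d}; FIRST(dS) = {d}
FIRST(A) = {d}


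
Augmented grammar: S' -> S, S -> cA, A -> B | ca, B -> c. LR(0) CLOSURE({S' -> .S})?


Start: S' -> .S
For each item with dot before a nonterminal B, add B -> .γ for every B-production
Closure: [S' -> .S, S -> .cA]


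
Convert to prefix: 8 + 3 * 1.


'*' binds tighter: tree is (+ 8 (* 3 1))
Prefix: + 8 * 3 1


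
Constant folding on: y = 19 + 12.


19 + 12 = 31 at compile time
Optimized: y = 31


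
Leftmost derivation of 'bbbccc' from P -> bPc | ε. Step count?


Derivation: P => bPc => bbPcc => bbbPccc => bbbccc
Steps: 4


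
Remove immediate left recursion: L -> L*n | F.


Left-recursive alternatives: L*n; non-recursive: F
Introduce L': L -> FL', L' -> *nL' | ε


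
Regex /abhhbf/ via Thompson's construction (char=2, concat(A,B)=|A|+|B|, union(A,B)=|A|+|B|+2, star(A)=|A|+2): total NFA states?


Syntax tree has 6 char leaf(s), 0 union(s), 0 star(s)
chars contribute 6×2 = 12; each union adds +2; each star adds +2
Total: 12 + 0 + 0 = 12 states


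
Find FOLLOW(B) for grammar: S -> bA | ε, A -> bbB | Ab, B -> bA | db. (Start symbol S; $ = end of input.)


$ ∈ FOLLOW(S). For each A -> αBβ: add FIRST(β)\{ε} to FOLLOW(B); if β nullable, add FOLLOW(A).
FOLLOW(B) = {$, b}


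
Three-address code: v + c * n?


Break into single-operator statements:
t1 = c * n
t2 = v + t1


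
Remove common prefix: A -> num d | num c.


Common prefix: 'num'
Factored: A -> num A', A' -> d | c


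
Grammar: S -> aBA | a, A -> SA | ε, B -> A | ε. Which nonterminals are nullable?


A nonterminal is nullable iff some alternative derives ε (directly, or every symbol in it is nullable)
Nullable: {A, B}


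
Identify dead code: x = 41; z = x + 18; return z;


x is read by z's definition; z is returned
No dead code


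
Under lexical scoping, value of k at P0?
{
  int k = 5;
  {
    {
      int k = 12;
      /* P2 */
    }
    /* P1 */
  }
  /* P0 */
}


k declared in the same block as P0
k = 5


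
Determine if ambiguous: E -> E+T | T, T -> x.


precedence layered via separate nonterminal T: deterministic
Unambiguous


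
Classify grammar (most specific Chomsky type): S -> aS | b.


Right-linear: every RHS is a terminal or a terminal followed by one nonterminal
Classification: Type 3 (Regular)


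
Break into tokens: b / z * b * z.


Scan left to right, longest-match per lexeme
Tokens: ID(b), OP(/), ID(z), OP(*), ID(b), OP(*), ID(z)


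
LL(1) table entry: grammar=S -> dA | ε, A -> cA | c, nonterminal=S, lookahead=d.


For [S, d]: 'd' ∈ FIRST(dA)
Entry: S -> dA


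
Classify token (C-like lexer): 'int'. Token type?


Pattern: reserved word
Type: KEYWORD


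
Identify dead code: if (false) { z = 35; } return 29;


condition is constant false, so the whole block is unreachable
Dead: 'if (false) { z = 35; }'


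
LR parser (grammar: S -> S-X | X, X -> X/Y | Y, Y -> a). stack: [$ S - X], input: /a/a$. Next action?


'/' can extend X; shift to build X -> X/Y
Action: shift


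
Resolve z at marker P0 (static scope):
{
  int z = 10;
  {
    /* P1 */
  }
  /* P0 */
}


z declared in the same block as P0
z = 10


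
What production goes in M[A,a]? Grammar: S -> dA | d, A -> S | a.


For [A, a]: 'a' ∈ FIRST(a)
Entry: A -> a


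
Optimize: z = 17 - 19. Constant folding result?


17 - 19 = -2 at compile time
Optimized: z = -2


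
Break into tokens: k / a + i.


Scan left to right, longest-match per lexeme
Tokens: ID(k), OP(/), ID(a), OP(+), ID(i)


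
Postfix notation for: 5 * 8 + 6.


Left to right (same or higher precedence on left)
Postfix: 5 8 * 6 +


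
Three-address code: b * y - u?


Break into single-operator statements:
t1 = b * y
t2 = t1 - u


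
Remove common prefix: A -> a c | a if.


Common prefix: 'a'
Factored: A -> a A', A' -> c | if


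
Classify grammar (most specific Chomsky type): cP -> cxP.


LHS has context (more than one symbol) and |LHS| ≤ |RHS|
Classification: Type 1 (Context-Sensitive)


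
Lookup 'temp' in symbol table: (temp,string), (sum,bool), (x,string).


Lookup 'temp' → type string


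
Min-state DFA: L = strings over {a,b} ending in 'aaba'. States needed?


Track the longest suffix of input matching a prefix of 'aaba': 5 classes (prefixes of length 0..4)
Minimal DFA: 5 states


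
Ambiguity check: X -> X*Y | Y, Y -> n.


precedence layered via separate nonterminal Y: deterministic
Unambiguous


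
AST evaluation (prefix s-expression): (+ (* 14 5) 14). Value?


Evaluate inner: (* 14 5) = 70
Evaluate root: (+ 70 14) = 84
Result: 84


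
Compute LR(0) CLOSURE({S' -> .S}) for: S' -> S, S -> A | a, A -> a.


Start: S' -> .S
For each item with dot before a nonterminal B, add B -> .γ for every B-production
Closure: [S' -> .S, S -> .A, S -> .a, A -> .a]


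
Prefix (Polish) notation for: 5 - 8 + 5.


left-to-right (same/higher precedence on left): tree is (+ (- 5 8) 5)
Prefix: + - 5 8 5


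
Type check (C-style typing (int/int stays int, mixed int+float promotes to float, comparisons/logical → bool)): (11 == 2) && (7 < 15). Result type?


Operand types: bool && bool
Rule: logical operators take bool operands and yield bool
Result type: bool


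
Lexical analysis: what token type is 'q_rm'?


Pattern: letter/underscore followed by alphanumerics, not a keyword
Type: IDENTIFIER


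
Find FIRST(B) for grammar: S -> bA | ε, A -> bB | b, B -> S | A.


Per alternative of B: FIRST(S) = {b, ε}; FIRST(A) = {b}
FIRST(B) = {b, ε}


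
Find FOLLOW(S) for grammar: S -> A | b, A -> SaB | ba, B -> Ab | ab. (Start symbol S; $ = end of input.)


$ ∈ FOLLOW(S). For each A -> αBβ: add FIRST(β)\{ε} to FOLLOW(B); if β nullable, add FOLLOW(A).
FOLLOW(S) = {$, a}


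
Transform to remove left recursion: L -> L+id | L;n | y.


Left-recursive alternatives: L+id, L;n; non-recursive: y
Introduce L': L -> yL', L' -> +idL' | ;nL' | ε


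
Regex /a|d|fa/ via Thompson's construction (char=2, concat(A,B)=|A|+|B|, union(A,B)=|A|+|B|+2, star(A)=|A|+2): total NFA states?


Syntax tree has 4 char leaf(s), 2 union(s), 0 star(s)
chars contribute 4×2 = 8; each union adds +2; each star adds +2
Total: 8 + 4 + 0 = 12 states


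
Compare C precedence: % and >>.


'%' is multiplicative (level 10); '>>' is shift (level 8)
Higher level binds tighter
'%' has higher precedence than '>>'


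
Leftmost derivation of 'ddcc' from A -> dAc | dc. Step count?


Derivation: A => dAc => ddcc
Steps: 2


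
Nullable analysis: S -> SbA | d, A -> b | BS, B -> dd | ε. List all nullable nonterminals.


A nonterminal is nullable iff some alternative derives ε (directly, or every symbol in it is nullable)
Nullable: {B}


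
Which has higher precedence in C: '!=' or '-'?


'-' is additive (level 9); '!=' is equality (level 6)
Higher level binds tighter
'-' has higher precedence than '!='


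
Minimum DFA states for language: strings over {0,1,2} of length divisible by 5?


Track length mod 5: states 0..4, accept at 0
Minimal DFA: 5 states


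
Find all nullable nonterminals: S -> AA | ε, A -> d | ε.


A nonterminal is nullable iff some alternative derives ε (directly, or every symbol in it is nullable)
Nullable: {A, S}


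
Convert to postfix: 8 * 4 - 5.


Left to right (same or higher precedence on left)
Postfix: 8 4 * 5 -


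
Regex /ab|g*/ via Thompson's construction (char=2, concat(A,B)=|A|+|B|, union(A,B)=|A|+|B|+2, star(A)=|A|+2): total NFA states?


Syntax tree has 3 char leaf(s), 1 union(s), 1 star(s)
chars contribute 3×2 = 6; each union adds +2; each star adds +2
Total: 6 + 2 + 2 = 10 states


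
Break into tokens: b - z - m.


Scan left to right, longest-match per lexeme
Tokens: ID(b), OP(-), ID(z), OP(-), ID(m)


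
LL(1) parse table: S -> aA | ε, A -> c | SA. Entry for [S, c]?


For [S, c]: ε is nullable and 'c' ∈ FOLLOW(S)
Entry: S -> ε


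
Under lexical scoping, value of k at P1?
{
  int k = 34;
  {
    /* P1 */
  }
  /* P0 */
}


P1's block does not declare k; resolves to the enclosing declaration at depth 0
k = 34


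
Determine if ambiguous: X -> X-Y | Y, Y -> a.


precedence layered via separate nonterminal Y: deterministic
Unambiguous


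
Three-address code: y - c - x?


Break into single-operator statements:
t1 = y - c
t2 = t1 - x


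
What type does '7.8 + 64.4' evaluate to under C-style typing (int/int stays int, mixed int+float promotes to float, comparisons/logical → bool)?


Operand types: float + float
Rule: mixed int/float promotes to float; int/int stays int
Result type: float


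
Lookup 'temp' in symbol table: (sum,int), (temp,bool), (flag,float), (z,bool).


Lookup 'temp' → type bool


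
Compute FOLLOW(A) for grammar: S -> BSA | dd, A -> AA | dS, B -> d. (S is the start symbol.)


$ ∈ FOLLOW(S). For each A -> αBβ: add FIRST(β)\{ε} to FOLLOW(B); if β nullable, add FOLLOW(A).
FOLLOW(A) = {$, d}


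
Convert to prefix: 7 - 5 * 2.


'*' binds tighter: tree is (- 7 (* 5 2))
Prefix: - 7 * 5 2


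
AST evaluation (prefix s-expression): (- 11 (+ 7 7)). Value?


Evaluate inner: (+ 7 7) = 14
Evaluate root: (- 11 14) = -3
Result: -3


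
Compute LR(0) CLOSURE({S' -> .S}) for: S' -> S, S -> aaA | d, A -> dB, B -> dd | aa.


Start: S' -> .S
For each item with dot before a nonterminal B, add B -> .γ for every B-production
Closure: [S' -> .S, S -> .aaA, S -> .d]


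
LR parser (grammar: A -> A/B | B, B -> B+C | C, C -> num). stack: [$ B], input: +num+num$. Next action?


shift '+' to continue B -> B+C
Action: shift


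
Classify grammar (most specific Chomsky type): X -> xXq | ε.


Single nonterminal LHS, but x^n q^n is not regular
Classification: Type 2 (Context-Free)


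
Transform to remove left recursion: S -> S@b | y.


Left-recursive alternatives: S@b; non-recursive: y
Introduce S': S -> yS', S' -> @bS' | ε


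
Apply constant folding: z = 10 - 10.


10 - 10 = 0 at compile time
Optimized: z = 0


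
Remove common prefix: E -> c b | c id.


Common prefix: 'c'
Factored: E -> c E', E' -> b | id


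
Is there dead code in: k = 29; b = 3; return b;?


k is assigned but never read
Dead: 'k = 29'


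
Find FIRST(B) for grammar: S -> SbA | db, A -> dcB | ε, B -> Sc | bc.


Per alternative of B: FIRST(Sc) = {d}; FIRST(bc) = {b}
FIRST(B) = {b, d}


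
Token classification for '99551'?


Pattern: digits only
Type: INTEGER_LITERAL


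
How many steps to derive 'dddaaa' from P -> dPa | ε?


Derivation: P => dPa => ddPaa => dddPaaa => dddaaa
Steps: 4


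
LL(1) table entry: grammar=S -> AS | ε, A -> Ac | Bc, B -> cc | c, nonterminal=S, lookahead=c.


For [S, c]: 'c' ∈ FIRST(AS)
Entry: S -> AS


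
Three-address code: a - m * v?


Break into single-operator statements:
t1 = m * v
t2 = a - t1


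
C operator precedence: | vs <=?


'<=' is relational (level 7); '|' is bitwise OR (level 3)
Higher level binds tighter
'<=' has higher precedence than '|'


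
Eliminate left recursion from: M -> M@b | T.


Left-recursive alternatives: M@b; non-recursive: T
Introduce M': M -> TM', M' -> @bM' | ε


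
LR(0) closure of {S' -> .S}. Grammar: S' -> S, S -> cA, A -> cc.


Start: S' -> .S
For each item with dot before a nonterminal B, add B -> .γ for every B-production
Closure: [S' -> .S, S -> .cA]


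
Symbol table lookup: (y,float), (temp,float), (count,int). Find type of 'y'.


Lookup 'y' → type float


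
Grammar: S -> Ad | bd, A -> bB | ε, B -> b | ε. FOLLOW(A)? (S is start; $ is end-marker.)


$ ∈ FOLLOW(S). For each A -> αBβ: add FIRST(β)\{ε} to FOLLOW(B); if β nullable, add FOLLOW(A).
FOLLOW(A) = {d}


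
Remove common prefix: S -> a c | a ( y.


Common prefix: 'a'
Factored: S -> a S', S' -> c | ( y


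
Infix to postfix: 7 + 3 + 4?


Left to right (same or higher precedence on left)
Postfix: 7 3 + 4 +


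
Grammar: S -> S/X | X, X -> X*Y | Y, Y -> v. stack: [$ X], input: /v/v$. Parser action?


lookahead ∉ {*} so X won't extend; reduce S -> X
Action: reduce (S -> X)


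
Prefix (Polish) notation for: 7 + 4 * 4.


'*' binds tighter: tree is (+ 7 (* 4 4))
Prefix: + 7 * 4 4


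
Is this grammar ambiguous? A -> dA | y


right-linear, alternatives start with distinct terminals 'd' vs 'y': unique leftmost derivation
Unambiguous


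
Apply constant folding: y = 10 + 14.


10 + 14 = 24 at compile time
Optimized: y = 24


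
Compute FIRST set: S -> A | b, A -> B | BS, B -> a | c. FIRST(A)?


Per alternative of A: FIRST(B) = {a, c}; FIRST(BS) = {a, c}
FIRST(A) = {a, c}


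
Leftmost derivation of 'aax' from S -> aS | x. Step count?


Derivation: S => aS => aaS => aax
Steps: 3


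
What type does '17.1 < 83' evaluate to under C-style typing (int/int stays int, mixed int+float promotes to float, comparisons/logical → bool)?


Operand types: float < int
Rule: comparison yields bool
Result type: bool


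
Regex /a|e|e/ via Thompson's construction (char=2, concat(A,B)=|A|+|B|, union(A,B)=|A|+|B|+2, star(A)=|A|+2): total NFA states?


Syntax tree has 3 char leaf(s), 2 union(s), 0 star(s)
chars contribute 3×2 = 6; each union adds +2; each star adds +2
Total: 6 + 4 + 0 = 10 states


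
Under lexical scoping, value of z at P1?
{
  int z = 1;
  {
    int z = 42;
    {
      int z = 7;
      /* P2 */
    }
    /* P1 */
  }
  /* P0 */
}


z declared in the same block as P1
z = 42


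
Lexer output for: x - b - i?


Scan left to right, longest-match per lexeme
Tokens: ID(x), OP(-), ID(b), OP(-), ID(i)


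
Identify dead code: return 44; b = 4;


statement follows a return and is unreachable
Dead: 'b = 4'


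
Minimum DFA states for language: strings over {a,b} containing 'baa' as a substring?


KMP-style automaton: 3 progress states + 1 absorbing accept = 4
Minimal DFA: 4 states


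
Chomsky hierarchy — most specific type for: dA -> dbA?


LHS has context (more than one symbol) and |LHS| ≤ |RHS|
Classification: Type 1 (Context-Sensitive)


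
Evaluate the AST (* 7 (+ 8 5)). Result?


Evaluate inner: (+ 8 5) = 13
Evaluate root: (* 7 13) = 91
Result: 91


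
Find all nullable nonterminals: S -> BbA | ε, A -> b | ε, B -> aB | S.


A nonterminal is nullable iff some alternative derives ε (directly, or every symbol in it is nullable)
Nullable: {A, B, S}


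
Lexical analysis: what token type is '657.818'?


Pattern: digits with a decimal point
Type: FLOAT_LITERAL


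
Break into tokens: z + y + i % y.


Scan left to right, longest-match per lexeme
Tokens: ID(z), OP(+), ID(y), OP(+), ID(i), OP(%), ID(y)


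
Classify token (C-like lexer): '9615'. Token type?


Pattern: digits only
Type: INTEGER_LITERAL


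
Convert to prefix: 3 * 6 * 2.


left-to-right (same/higher precedence on left): tree is (* (* 3 6) 2)
Prefix: * * 3 6 2


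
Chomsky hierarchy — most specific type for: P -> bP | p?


Right-linear: every RHS is a terminal or a terminal followed by one nonterminal
Classification: Type 3 (Regular)


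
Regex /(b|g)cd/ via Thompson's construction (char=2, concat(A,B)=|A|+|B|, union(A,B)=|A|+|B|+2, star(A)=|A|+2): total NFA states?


Syntax tree has 4 char leaf(s), 1 union(s), 0 star(s)
chars contribute 4×2 = 8; each union adds +2; each star adds +2
Total: 8 + 2 + 0 = 10 states


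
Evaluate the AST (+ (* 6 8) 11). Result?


Evaluate inner: (* 6 8) = 48
Evaluate root: (+ 48 11) = 59
Result: 59


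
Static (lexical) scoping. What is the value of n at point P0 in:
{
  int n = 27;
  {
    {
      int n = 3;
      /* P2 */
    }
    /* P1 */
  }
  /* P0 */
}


n declared in the same block as P0
n = 27


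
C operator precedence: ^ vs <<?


'<<' is shift (level 8); '^' is bitwise XOR (level 4)
Higher level binds tighter
'<<' has higher precedence than '^'


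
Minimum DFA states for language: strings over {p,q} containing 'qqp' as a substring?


KMP-style automaton: 3 progress states + 1 absorbing accept = 4
Minimal DFA: 4 states


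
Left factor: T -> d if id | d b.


Common prefix: 'd'
Factored: T -> d T', T' -> if id | b


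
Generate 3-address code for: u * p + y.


Break into single-operator statements:
t1 = u * p
t2 = t1 + y


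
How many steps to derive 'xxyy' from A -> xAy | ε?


Derivation: A => xAy => xxAyy => xxyy
Steps: 3


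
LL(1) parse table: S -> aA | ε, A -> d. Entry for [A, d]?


For [A, d]: 'd' ∈ FIRST(d)
Entry: A -> d


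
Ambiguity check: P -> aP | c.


right-linear, alternatives start with distinct terminals 'a' vs 'c': unique leftmost derivation
Unambiguous


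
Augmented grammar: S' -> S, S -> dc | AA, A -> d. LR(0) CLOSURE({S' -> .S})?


Start: S' -> .S
For each item with dot before a nonterminal B, add B -> .γ for every B-production
Closure: [S' -> .S, S -> .dc, S -> .AA, A -> .d]


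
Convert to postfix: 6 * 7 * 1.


Left to right (same or higher precedence on left)
Postfix: 6 7 * 1 *


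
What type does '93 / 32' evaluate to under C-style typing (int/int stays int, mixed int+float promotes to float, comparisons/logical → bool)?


Operand types: int / int
Rule: mixed int/float promotes to float; int/int stays int
Result type: int


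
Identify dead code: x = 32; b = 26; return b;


x is assigned but never read
Dead: 'x = 32'


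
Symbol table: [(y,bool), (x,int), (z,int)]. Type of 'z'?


Lookup 'z' → type int


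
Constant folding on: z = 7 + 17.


7 + 17 = 24 at compile time
Optimized: z = 24


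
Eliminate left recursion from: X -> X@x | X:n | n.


Left-recursive alternatives: X@x, X:n; non-recursive: n
Introduce X': X -> nX', X' -> @xX' | :nX' | ε


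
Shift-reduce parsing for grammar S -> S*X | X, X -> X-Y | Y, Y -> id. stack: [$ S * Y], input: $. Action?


'Y' (not preceded by X-) is the handle for X -> Y
Action: reduce (X -> Y)


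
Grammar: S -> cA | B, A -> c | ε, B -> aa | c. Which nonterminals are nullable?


A nonterminal is nullable iff some alternative derives ε (directly, or every symbol in it is nullable)
Nullable: {A}


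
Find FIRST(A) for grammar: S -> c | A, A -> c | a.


Per alternative of A: FIRST(c) = {c}; FIRST(a) = {a}
FIRST(A) = {a, c}


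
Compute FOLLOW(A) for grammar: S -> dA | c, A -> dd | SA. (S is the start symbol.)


$ ∈ FOLLOW(S). For each A -> αBβ: add FIRST(β)\{ε} to FOLLOW(B); if β nullable, add FOLLOW(A).
FOLLOW(A) = {$, c, d}


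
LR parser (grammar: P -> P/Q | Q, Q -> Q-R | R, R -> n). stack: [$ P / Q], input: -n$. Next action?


'-' can extend Q; shift to build Q -> Q-R
Action: shift


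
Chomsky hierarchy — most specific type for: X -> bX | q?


Right-linear: every RHS is a terminal or a terminal followed by one nonterminal
Classification: Type 3 (Regular)


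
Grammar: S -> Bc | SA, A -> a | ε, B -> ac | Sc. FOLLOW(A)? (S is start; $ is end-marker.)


$ ∈ FOLLOW(S). For each A -> αBβ: add FIRST(β)\{ε} to FOLLOW(B); if β nullable, add FOLLOW(A).
FOLLOW(A) = {$, a, c}


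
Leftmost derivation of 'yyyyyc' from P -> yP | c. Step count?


Derivation: P => yP => yyP => yyyP => yyyyP => yyyyyP => yyyyyc
Steps: 6


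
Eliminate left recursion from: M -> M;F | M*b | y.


Left-recursive alternatives: M;F, M*b; non-recursive: y
Introduce M': M -> yM', M' -> ;FM' | *bM' | ε


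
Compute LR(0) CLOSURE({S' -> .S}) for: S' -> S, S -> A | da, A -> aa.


Start: S' -> .S
For each item with dot before a nonterminal B, add B -> .γ for every B-production
Closure: [S' -> .S, S -> .A, S -> .da, A -> .aa]


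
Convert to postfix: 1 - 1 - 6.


Left to right (same or higher precedence on left)
Postfix: 1 1 - 6 -


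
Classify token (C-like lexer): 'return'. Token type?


Pattern: reserved word
Type: KEYWORD


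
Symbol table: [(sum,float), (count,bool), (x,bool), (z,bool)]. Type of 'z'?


Lookup 'z' → type bool


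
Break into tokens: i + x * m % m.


Scan left to right, longest-match per lexeme
Tokens: ID(i), OP(+), ID(x), OP(*), ID(m), OP(%), ID(m)


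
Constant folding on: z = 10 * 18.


10 * 18 = 180 at compile time
Optimized: z = 180


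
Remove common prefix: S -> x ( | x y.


Common prefix: 'x'
Factored: S -> x S', S' -> ( | y


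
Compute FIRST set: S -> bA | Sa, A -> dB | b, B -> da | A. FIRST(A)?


Per alternative of A: FIRST(dB) = {d}; FIRST(b) = {b}
FIRST(A) = {b, d}


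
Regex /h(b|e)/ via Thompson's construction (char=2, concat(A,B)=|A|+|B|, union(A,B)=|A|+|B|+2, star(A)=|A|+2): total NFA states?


Syntax tree has 3 char leaf(s), 1 union(s), 0 star(s)
chars contribute 3×2 = 6; each union adds +2; each star adds +2
Total: 6 + 2 + 0 = 8 states


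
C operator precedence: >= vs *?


'*' is multiplicative (level 10); '>=' is relational (level 7)
Higher level binds tighter
'*' has higher precedence than '>='


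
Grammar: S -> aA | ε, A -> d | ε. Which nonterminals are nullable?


A nonterminal is nullable iff some alternative derives ε (directly, or every symbol in it is nullable)
Nullable: {A, S}


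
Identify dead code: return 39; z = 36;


statement follows a return and is unreachable
Dead: 'z = 36'


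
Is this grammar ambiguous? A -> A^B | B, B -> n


precedence layered via separate nonterminal B: deterministic
Unambiguous


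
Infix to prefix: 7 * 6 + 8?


left-to-right (same/higher precedence on left): tree is (+ (* 7 6) 8)
Prefix: + * 7 6 8


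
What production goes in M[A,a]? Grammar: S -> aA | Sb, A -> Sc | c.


For [A, a]: 'a' ∈ FIRST(Sc)
Entry: A -> Sc


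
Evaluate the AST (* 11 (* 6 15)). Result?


Evaluate inner: (* 6 15) = 90
Evaluate root: (* 11 90) = 990
Result: 990


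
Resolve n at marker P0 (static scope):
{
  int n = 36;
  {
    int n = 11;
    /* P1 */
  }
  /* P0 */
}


n declared in the same block as P0
n = 36


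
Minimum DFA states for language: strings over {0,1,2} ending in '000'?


Track the longest suffix of input matching a prefix of '000': 4 classes (prefixes of length 0..3)
Minimal DFA: 4 states


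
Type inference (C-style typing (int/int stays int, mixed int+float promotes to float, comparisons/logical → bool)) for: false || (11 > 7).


Operand types: bool || bool
Rule: logical operators take bool operands and yield bool
Result type: bool


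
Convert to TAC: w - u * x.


Break into single-operator statements:
t1 = u * x
t2 = w - t1


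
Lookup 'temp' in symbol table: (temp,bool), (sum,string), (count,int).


Lookup 'temp' → type bool


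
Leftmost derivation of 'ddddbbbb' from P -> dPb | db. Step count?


Derivation: P => dPb => ddPbb => dddPbbb => ddddbbbb
Steps: 4


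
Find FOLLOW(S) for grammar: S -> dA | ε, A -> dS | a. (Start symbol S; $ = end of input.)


$ ∈ FOLLOW(S). For each A -> αBβ: add FIRST(β)\{ε} to FOLLOW(B); if β nullable, add FOLLOW(A).
FOLLOW(S) = {$}


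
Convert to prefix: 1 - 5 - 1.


left-to-right (same/higher precedence on left): tree is (- (- 1 5) 1)
Prefix: - - 1 5 1


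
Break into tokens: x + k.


Scan left to right, longest-match per lexeme
Tokens: ID(x), OP(+), ID(k)


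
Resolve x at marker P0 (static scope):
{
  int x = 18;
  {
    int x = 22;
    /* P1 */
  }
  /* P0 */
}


x declared in the same block as P0
x = 18


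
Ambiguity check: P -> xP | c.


right-linear, alternatives start with distinct terminals 'x' vs 'c': unique leftmost derivation
Unambiguous


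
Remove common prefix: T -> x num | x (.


Common prefix: 'x'
Factored: T -> x T', T' -> num | (


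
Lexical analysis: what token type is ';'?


Pattern: delimiter/punctuation
Type: PUNCTUATION


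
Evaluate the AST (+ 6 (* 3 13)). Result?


Evaluate inner: (* 3 13) = 39
Evaluate root: (+ 6 39) = 45
Result: 45


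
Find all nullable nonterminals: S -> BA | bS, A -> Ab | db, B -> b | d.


A nonterminal is nullable iff some alternative derives ε (directly, or every symbol in it is nullable)
Nullable: {}


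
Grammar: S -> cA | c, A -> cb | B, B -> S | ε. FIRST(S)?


Per alternative of S: FIRST(cA) = {c}; FIRST(c) = {c}
FIRST(S) = {c}


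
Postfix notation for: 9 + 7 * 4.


* has higher precedence, evaluate 7*4 first
Postfix: 9 7 4 * +


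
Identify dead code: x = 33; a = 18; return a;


x is assigned but never read
Dead: 'x = 33'
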